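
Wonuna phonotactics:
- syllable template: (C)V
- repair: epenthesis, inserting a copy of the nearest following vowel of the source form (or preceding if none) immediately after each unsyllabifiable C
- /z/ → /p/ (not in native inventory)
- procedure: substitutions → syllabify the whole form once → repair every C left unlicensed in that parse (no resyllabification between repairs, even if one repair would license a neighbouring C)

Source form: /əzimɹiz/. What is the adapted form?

əpimiɹipi

Substitution: /z/ → /p/, giving /əpimɹip/.
Under (C)V, the unsyllabifiable consonants are /m/, /p/ (no codas are permitted; onsets are limited to one consonant).
Each unlicensed consonant becomes the onset of a new syllable: /m/ → /mi/, /p/ → /pi/.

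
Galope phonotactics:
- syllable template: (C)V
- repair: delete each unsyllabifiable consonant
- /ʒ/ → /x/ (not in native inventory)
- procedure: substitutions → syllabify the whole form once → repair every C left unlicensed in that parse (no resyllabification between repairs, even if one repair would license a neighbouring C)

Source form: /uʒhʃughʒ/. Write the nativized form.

Substitution: /ʒ/ → /x/, giving /uxhʃughx/.
Under (C)V, the unsyllabifiable consonants are /x/, /h/, /g/, /h/, /x/ (no codas are permitted; onsets are limited to one consonant).
Deleting the stranded consonants removes /x/, /h/, /g/, /h/, /x/.

uʃu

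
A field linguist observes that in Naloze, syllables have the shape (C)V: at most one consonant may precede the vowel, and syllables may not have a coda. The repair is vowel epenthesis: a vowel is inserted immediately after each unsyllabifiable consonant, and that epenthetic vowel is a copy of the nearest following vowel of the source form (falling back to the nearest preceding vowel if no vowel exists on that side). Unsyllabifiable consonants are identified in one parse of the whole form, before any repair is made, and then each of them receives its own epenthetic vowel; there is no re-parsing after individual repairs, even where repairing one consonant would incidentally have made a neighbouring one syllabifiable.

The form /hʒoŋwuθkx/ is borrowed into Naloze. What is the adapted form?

hoʒoŋuwuθukuxu

Syllabifying with onset maximization leaves /h/, /ŋ/, /θ/, /k/, /x/ stranded (no codas are permitted; onsets are limited to one consonant).
Epenthesis after each stranded consonant: /h/ → /ho/, /ŋ/ → /ŋu/, /θ/ → /θu/, /k/ → /ku/, /x/ → /xu/.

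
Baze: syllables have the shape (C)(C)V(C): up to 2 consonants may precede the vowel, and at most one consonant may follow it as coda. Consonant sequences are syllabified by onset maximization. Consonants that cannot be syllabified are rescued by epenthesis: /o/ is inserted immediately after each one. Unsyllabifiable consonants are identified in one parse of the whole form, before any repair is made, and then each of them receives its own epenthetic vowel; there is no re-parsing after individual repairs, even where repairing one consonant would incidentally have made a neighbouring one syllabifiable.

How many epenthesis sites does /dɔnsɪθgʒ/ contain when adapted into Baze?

The unsyllabifiable consonants are /g/, /ʒ/; each receives one epenthetic vowel.

2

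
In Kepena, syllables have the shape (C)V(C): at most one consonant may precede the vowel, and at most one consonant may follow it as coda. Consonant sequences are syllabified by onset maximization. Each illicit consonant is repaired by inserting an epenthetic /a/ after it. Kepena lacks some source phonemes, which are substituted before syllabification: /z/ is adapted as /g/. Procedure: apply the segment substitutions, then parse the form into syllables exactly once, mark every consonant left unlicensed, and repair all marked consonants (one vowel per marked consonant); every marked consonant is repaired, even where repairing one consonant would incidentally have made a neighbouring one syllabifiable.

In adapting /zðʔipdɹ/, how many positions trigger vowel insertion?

After substitution the input is /gðʔipdɹ/.
The unsyllabifiable consonants are /g/, /ð/, /d/, /ɹ/; each receives one epenthetic vowel.

4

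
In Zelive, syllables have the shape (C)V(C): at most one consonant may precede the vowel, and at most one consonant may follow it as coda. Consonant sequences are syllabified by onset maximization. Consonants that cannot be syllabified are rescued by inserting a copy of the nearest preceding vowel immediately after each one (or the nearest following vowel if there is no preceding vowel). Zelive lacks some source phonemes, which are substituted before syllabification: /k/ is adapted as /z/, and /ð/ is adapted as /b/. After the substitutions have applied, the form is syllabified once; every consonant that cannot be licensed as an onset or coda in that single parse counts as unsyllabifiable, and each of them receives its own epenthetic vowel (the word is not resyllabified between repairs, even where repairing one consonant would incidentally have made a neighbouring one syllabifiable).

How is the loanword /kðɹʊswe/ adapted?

Substitution: /k/ → /z/, /ð/ → /b/, giving /zbɹʊswe/.
Syllabifying with onset maximization leaves /z/, /b/ stranded (at most one coda consonant is licensed; onsets are limited to one consonant).
Each unlicensed consonant becomes the onset of a new syllable: /z/ → /zʊ/, /b/ → /bʊ/.

zʊbʊɹʊswe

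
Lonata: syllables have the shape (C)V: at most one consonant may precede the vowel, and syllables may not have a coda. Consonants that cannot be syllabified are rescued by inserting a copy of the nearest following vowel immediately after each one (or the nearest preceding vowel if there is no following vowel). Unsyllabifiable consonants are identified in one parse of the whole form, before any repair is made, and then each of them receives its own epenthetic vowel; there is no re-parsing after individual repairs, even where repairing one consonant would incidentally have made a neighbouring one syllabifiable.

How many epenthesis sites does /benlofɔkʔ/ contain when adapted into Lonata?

3

The unsyllabifiable consonants are /n/, /k/, /ʔ/; each receives one epenthetic vowel.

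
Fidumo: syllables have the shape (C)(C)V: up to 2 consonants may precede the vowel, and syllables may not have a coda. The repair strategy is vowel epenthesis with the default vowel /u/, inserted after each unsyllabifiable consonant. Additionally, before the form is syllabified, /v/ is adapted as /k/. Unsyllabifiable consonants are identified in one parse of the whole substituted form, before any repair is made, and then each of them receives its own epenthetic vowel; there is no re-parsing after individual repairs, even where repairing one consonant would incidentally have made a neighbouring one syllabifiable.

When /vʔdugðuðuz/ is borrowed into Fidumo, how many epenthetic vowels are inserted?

2

After substitution the input is /kʔdugðuðuz/.
The unsyllabifiable consonants are /k/, /z/; each receives one epenthetic vowel.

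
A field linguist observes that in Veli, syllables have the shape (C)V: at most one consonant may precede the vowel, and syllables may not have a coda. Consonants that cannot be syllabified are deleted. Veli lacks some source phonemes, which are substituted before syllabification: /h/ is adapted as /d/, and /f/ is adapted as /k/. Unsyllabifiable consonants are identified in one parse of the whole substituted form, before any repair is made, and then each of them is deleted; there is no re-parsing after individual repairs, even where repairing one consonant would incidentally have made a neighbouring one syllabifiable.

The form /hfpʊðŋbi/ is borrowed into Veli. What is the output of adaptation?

Substitution: /h/ → /d/, /f/ → /k/, giving /dkpʊðŋbi/.
Syllabifying with onset maximization leaves /d/, /k/, /ð/, /ŋ/ stranded (no codas are permitted; onsets are limited to one consonant).
Deleting the stranded consonants removes /d/, /k/, /ð/, /ŋ/.

pʊbi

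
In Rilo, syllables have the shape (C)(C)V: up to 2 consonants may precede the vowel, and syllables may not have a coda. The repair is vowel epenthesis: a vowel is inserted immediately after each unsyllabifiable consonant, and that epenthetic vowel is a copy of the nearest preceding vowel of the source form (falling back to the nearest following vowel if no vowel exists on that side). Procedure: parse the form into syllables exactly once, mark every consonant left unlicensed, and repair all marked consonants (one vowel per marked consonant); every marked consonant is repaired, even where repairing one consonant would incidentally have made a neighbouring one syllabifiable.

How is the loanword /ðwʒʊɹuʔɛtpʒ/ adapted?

ðʊwʒʊɹuʔɛtɛpɛʒɛ

Syllabifying with onset maximization leaves /ð/, /t/, /p/, /ʒ/ stranded (no codas are permitted; onsets may contain at most 2 consonants).
Inserting the epenthetic vowel yields /ð/ → /ðʊ/, /t/ → /tɛ/, /p/ → /pɛ/, /ʒ/ → /ʒɛ/.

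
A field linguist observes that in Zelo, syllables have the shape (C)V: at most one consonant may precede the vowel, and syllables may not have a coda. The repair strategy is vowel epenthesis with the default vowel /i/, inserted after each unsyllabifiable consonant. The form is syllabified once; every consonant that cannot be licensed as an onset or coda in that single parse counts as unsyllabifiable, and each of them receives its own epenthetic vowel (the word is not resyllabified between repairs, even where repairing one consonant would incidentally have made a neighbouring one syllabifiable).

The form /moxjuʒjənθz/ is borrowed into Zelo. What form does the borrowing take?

Syllabifying with onset maximization leaves /x/, /ʒ/, /n/, /θ/, /z/ stranded (no codas are permitted; onsets are limited to one consonant).
Epenthesis after each stranded consonant: /x/ → /xi/, /ʒ/ → /ʒi/, /n/ → /ni/, /θ/ → /θi/, /z/ → /zi/.

moxijuʒijəniθizi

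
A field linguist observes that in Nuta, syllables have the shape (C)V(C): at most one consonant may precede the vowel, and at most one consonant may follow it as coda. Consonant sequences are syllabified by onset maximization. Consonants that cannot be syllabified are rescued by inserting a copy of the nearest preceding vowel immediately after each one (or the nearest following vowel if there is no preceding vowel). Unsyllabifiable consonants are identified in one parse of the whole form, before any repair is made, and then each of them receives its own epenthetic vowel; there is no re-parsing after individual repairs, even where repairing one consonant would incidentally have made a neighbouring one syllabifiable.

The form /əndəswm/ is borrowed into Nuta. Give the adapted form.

əndəswəmə

Under (C)V(C), the unsyllabifiable consonants are /w/, /m/ (at most one coda consonant is licensed; onsets are limited to one consonant).
Epenthesis after each stranded consonant: /w/ → /wə/, /m/ → /mə/.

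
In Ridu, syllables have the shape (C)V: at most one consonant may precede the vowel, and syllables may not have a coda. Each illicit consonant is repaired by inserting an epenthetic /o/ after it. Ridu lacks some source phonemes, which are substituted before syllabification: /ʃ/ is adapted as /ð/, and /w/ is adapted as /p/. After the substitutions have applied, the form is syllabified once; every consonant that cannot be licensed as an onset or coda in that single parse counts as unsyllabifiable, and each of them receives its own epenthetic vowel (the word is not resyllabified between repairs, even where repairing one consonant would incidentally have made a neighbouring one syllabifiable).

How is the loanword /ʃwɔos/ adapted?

ðopɔoso

Substitution: /ʃ/ → /ð/, /w/ → /p/, giving /ðpɔos/.
Syllabifying with onset maximization leaves /ð/, /s/ stranded (no codas are permitted; onsets are limited to one consonant).
Epenthesis after each stranded consonant: /ð/ → /ðo/, /s/ → /so/.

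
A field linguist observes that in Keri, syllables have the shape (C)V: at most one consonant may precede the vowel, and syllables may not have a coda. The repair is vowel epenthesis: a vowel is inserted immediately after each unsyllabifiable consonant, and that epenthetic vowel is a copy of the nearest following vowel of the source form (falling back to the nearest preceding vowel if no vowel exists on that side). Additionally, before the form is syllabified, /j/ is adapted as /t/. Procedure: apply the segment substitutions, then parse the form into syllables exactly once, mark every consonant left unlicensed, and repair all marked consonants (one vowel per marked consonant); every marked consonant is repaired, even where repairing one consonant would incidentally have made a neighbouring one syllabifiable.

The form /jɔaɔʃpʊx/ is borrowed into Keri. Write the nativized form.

tɔaɔʃʊpʊxʊ

Substitution: /j/ → /t/, giving /tɔaɔʃpʊx/.
Syllabifying with onset maximization leaves /ʃ/, /x/ stranded (no codas are permitted; onsets are limited to one consonant).
Each unlicensed consonant becomes the onset of a new syllable: /ʃ/ → /ʃʊ/, /x/ → /xʊ/.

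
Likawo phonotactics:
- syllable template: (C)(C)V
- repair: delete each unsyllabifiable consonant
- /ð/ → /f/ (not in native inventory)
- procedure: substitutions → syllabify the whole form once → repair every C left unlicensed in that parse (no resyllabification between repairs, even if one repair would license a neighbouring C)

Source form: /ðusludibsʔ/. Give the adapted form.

Substitution: /ð/ → /f/, giving /fusludibsʔ/.
Under (C)(C)V, the unsyllabifiable consonants are /b/, /s/, /ʔ/ (no codas are permitted; onsets may contain at most 2 consonants).
Deleting the stranded consonants removes /b/, /s/, /ʔ/.

fusludi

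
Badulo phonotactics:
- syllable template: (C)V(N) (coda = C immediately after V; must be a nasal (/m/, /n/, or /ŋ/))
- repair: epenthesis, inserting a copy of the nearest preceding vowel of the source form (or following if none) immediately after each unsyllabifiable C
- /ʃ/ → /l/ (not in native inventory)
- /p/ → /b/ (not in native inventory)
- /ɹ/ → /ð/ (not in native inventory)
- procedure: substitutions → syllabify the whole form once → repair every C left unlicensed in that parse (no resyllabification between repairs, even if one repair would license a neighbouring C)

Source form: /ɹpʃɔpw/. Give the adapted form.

Substitution: /ɹ/ → /ð/, /p/ → /b/, /ʃ/ → /l/, giving /ðblɔbw/.
Syllabifying with onset maximization leaves /ð/, /b/, /b/, /w/ stranded (only a nasal (/m/, /n/, or /ŋ/) is licensed in coda position; onsets are limited to one consonant).
Each unlicensed consonant becomes the onset of a new syllable: /ð/ → /ðɔ/, /b/ → /bɔ/, /b/ → /bɔ/, /w/ → /wɔ/.

ðɔbɔlɔbɔwɔ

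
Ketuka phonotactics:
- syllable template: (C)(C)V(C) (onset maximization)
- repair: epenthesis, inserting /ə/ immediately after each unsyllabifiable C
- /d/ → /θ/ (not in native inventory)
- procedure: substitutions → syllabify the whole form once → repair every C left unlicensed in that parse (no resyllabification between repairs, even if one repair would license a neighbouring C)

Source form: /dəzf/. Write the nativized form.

θəzfə

Substitution: /d/ → /θ/, giving /θəzf/.
The consonants /f/ cannot be parsed into a legal (C)(C)V(C) syllable (at most one coda consonant is licensed; onsets may contain at most 2 consonants).
Inserting the epenthetic vowel yields /f/ → /fə/.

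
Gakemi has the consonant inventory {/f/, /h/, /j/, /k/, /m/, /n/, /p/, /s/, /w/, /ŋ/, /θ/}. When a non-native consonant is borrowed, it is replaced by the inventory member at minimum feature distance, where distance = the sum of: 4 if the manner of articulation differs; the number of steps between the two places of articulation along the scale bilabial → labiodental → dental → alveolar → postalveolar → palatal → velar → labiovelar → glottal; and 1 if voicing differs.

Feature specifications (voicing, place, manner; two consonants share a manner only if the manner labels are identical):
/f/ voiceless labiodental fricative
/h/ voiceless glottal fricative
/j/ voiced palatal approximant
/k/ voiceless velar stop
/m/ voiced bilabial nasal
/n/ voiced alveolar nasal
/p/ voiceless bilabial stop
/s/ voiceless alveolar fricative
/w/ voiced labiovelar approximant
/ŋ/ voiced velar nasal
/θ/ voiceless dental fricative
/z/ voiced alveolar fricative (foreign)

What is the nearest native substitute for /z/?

s

/s/ is closest: same manner (fricative), place distance 0 (alveolar→alveolar), voicing differs (+1); total 1. Next closest is /θ/ at distance 2.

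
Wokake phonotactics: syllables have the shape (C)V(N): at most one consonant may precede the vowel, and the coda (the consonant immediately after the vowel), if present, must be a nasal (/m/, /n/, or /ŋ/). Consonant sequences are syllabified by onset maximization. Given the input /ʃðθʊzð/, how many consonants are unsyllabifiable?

Under (C)V(N), the unsyllabifiable consonants are /ʃ/, /ð/, /z/, /ð/ (only a nasal (/m/, /n/, or /ŋ/) is licensed in coda position; onsets are limited to one consonant).

4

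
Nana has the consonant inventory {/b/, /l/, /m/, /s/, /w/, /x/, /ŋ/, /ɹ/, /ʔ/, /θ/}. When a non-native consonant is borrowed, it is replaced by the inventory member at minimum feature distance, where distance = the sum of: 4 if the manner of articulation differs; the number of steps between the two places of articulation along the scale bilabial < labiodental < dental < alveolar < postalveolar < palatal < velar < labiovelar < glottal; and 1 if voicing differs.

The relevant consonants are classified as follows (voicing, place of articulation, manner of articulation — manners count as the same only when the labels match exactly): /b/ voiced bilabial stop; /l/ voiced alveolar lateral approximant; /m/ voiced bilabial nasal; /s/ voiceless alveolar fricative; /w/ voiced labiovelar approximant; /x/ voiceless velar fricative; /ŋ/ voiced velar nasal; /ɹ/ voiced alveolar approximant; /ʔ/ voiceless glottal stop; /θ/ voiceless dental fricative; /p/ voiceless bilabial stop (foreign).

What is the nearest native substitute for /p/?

/b/ is closest: same manner (stop), place distance 0 (bilabial→bilabial), voicing differs (+1); total 1. Next closest is /m/ at distance 5.

b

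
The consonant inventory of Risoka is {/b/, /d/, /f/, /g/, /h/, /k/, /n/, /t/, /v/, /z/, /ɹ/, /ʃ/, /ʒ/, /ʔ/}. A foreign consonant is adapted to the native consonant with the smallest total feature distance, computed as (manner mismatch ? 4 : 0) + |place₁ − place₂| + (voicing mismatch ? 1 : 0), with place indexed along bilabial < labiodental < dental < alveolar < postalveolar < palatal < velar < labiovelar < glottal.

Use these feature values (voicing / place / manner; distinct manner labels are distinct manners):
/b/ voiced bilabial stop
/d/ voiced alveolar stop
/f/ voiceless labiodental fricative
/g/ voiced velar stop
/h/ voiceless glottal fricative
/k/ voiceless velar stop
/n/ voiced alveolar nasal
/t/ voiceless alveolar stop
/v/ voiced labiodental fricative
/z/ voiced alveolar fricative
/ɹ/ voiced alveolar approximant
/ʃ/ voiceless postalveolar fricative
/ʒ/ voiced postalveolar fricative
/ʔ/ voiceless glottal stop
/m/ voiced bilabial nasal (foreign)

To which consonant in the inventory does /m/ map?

/n/ is closest: same manner (nasal), place distance 3 (bilabial→alveolar), same voicing; total 3. Next closest is /b/ at distance 4.

n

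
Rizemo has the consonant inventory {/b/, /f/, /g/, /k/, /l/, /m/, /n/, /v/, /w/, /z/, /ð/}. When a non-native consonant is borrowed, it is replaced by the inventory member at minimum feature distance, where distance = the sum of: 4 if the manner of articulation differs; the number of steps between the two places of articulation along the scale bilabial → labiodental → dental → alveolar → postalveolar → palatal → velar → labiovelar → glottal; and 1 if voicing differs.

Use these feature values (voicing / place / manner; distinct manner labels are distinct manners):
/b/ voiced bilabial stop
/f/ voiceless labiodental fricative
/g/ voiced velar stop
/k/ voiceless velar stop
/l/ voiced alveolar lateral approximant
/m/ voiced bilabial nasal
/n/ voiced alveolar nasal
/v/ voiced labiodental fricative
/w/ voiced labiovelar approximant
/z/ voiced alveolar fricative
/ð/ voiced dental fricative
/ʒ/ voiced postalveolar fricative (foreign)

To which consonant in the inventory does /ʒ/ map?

/z/ is closest: same manner (fricative), place distance 1 (postalveolar→alveolar), same voicing; total 1. Next closest is /ð/ at distance 2.

z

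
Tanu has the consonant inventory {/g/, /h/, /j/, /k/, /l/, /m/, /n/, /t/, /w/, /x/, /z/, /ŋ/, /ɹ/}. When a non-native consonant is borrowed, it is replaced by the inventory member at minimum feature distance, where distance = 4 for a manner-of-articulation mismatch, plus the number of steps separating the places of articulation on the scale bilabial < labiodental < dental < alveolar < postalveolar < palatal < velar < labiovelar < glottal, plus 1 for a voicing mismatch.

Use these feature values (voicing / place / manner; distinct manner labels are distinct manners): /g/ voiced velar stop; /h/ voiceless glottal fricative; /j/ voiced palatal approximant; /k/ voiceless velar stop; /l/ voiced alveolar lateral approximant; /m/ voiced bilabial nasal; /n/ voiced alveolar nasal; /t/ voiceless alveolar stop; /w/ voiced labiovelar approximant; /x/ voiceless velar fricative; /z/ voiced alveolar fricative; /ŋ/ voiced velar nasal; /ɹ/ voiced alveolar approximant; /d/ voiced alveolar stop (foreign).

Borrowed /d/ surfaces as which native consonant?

/t/ is closest: same manner (stop), place distance 0 (alveolar→alveolar), voicing differs (+1); total 1. Next closest is /g/ at distance 3.

t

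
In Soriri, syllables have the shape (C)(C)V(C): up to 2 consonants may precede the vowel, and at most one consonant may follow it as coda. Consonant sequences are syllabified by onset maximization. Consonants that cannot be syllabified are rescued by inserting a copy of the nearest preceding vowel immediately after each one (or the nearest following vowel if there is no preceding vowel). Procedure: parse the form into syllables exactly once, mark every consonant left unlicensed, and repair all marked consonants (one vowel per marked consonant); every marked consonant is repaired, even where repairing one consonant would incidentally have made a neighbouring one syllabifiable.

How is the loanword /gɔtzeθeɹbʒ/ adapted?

gɔtzeθeɹbeʒe

Syllabifying with onset maximization leaves /b/, /ʒ/ stranded (at most one coda consonant is licensed; onsets may contain at most 2 consonants).
Inserting the epenthetic vowel yields /b/ → /be/, /ʒ/ → /ʒe/.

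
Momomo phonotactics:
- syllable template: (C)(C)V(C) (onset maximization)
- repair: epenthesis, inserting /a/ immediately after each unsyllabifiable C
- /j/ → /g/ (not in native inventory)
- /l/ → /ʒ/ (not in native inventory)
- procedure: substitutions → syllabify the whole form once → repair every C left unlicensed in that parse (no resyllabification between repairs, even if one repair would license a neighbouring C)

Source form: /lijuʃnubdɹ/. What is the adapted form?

Substitution: /l/ → /ʒ/, /j/ → /g/, giving /ʒiguʃnubdɹ/.
Under (C)(C)V(C), the unsyllabifiable consonants are /d/, /ɹ/ (at most one coda consonant is licensed; onsets may contain at most 2 consonants).
Epenthesis after each stranded consonant: /d/ → /da/, /ɹ/ → /ɹa/.

ʒiguʃnubdaɹa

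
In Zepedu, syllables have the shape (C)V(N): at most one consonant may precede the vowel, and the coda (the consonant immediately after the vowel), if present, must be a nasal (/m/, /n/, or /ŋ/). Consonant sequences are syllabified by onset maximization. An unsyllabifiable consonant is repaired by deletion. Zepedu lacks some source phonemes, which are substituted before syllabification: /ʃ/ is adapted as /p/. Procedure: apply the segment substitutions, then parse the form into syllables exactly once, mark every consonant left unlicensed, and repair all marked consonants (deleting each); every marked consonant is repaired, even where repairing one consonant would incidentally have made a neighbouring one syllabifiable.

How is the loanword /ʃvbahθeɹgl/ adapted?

baθe

Substitution: /ʃ/ → /p/, giving /pvbahθeɹgl/.
The consonants /p/, /v/, /h/, /ɹ/, /g/, /l/ cannot be parsed into a legal (C)V(N) syllable (only a nasal (/m/, /n/, or /ŋ/) is licensed in coda position; onsets are limited to one consonant).
Each unlicensed consonant is deleted: /p/, /v/, /h/, /ɹ/, /g/, /l/.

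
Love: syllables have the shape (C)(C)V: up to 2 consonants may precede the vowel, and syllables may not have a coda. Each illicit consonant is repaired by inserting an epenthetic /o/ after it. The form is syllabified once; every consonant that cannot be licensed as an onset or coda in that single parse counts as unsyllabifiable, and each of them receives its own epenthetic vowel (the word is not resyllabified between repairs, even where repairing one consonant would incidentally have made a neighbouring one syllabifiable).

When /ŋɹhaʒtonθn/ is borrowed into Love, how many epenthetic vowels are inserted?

The unsyllabifiable consonants are /ŋ/, /n/, /θ/, /n/; each receives one epenthetic vowel.

4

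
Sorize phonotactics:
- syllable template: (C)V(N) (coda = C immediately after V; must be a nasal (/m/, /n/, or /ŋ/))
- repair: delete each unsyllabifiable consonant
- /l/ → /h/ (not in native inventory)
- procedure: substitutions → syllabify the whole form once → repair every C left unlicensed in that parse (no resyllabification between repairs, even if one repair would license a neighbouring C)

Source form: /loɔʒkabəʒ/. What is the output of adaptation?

hoɔkabə

Substitution: /l/ → /h/, giving /hoɔʒkabəʒ/.
Syllabifying with onset maximization leaves /ʒ/, /ʒ/ stranded (only a nasal (/m/, /n/, or /ŋ/) is licensed in coda position; onsets are limited to one consonant).
Deletion applies to /ʒ/, /ʒ/.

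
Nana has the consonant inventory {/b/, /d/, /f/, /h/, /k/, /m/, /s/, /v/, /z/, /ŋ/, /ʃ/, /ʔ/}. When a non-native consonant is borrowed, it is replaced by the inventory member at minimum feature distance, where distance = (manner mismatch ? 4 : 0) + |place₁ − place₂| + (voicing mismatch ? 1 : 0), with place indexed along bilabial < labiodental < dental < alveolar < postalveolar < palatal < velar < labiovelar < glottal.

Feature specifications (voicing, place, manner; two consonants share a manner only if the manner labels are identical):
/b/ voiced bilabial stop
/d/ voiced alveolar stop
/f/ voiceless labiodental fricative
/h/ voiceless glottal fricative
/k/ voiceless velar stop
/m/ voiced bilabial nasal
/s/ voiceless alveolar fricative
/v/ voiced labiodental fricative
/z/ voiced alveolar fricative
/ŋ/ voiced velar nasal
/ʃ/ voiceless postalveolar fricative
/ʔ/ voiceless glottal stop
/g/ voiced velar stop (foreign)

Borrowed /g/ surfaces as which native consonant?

/k/ is closest: same manner (stop), place distance 0 (velar→velar), voicing differs (+1); total 1. Next closest is /d/ at distance 3.

k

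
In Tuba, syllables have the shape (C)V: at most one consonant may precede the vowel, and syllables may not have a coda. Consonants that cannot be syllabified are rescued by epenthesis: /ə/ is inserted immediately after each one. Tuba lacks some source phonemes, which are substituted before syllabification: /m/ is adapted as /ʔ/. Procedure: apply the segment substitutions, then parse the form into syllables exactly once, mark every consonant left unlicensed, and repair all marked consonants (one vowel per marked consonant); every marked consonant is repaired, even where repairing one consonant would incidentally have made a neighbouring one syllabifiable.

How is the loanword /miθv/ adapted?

Substitution: /m/ → /ʔ/, giving /ʔiθv/.
Syllabifying with onset maximization leaves /θ/, /v/ stranded (no codas are permitted; onsets are limited to one consonant).
Each unlicensed consonant becomes the onset of a new syllable: /θ/ → /θə/, /v/ → /və/.

ʔiθəvə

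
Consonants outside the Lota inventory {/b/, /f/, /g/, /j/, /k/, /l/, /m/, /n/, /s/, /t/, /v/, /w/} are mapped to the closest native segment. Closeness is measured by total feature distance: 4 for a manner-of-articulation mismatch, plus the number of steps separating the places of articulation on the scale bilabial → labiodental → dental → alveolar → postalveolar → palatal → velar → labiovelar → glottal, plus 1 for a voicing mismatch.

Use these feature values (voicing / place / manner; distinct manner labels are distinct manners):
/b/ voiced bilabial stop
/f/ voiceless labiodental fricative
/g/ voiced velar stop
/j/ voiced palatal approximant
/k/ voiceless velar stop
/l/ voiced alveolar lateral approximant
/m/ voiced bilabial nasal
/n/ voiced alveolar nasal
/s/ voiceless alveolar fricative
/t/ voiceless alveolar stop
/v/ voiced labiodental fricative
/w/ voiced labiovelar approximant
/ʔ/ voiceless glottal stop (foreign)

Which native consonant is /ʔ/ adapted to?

k

/k/ is closest: same manner (stop), place distance 2 (glottal→velar), same voicing; total 2. Next closest is /g/ at distance 3.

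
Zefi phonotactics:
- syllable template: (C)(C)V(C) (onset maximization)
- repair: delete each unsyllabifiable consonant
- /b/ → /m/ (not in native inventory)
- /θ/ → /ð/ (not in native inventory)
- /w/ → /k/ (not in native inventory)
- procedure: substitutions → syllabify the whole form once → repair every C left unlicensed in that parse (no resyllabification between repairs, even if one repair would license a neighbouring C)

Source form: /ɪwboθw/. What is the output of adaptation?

Substitution: /w/ → /k/, /b/ → /m/, /θ/ → /ð/, giving /ɪkmoðk/.
The consonants /k/ cannot be parsed into a legal (C)(C)V(C) syllable (at most one coda consonant is licensed; onsets may contain at most 2 consonants).
Deletion applies to /k/.

ɪkmoð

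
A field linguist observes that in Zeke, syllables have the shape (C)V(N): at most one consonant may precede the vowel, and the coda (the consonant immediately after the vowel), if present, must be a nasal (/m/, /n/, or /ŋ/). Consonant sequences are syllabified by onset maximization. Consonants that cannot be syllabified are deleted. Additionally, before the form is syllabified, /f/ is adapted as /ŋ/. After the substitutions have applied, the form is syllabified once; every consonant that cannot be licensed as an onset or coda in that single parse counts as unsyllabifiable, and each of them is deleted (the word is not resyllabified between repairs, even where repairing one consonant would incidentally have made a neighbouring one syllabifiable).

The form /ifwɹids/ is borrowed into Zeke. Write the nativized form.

Substitution: /f/ → /ŋ/, giving /iŋwɹids/.
Under (C)V(N), the unsyllabifiable consonants are /w/, /d/, /s/ (only a nasal (/m/, /n/, or /ŋ/) is licensed in coda position; onsets are limited to one consonant).
Each unlicensed consonant is deleted: /w/, /d/, /s/.

iŋɹi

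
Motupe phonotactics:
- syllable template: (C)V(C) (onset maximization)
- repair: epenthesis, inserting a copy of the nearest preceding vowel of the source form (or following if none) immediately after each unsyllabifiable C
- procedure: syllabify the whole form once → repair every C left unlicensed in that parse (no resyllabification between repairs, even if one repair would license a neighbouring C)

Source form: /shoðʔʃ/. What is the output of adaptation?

sohoðʔoʃo

The consonants /s/, /ʔ/, /ʃ/ cannot be parsed into a legal (C)V(C) syllable (at most one coda consonant is licensed; onsets are limited to one consonant).
Inserting the epenthetic vowel yields /s/ → /so/, /ʔ/ → /ʔo/, /ʃ/ → /ʃo/.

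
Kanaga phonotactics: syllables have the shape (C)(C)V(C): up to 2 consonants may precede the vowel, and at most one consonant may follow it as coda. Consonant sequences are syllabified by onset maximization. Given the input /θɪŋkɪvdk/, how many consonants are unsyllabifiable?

2

Syllabifying with onset maximization leaves /d/, /k/ stranded (at most one coda consonant is licensed; onsets may contain at most 2 consonants).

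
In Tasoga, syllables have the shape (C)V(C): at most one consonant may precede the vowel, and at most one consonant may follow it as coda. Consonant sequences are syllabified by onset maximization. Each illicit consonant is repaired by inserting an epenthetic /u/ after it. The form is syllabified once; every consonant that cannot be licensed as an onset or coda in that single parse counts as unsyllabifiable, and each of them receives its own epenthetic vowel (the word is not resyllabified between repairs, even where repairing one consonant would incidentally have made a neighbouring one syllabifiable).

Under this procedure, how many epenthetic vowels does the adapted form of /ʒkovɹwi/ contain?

The unsyllabifiable consonants are /ʒ/, /ɹ/; each receives one epenthetic vowel.

2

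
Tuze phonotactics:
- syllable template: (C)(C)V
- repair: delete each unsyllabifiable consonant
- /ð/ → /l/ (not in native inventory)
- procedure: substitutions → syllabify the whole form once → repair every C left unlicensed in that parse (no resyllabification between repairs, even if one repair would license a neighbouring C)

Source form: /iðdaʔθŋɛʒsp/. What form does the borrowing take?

Substitution: /ð/ → /l/, giving /ildaʔθŋɛʒsp/.
Syllabifying with onset maximization leaves /ʔ/, /ʒ/, /s/, /p/ stranded (no codas are permitted; onsets may contain at most 2 consonants).
Each unlicensed consonant is deleted: /ʔ/, /ʒ/, /s/, /p/.

ildaθŋɛ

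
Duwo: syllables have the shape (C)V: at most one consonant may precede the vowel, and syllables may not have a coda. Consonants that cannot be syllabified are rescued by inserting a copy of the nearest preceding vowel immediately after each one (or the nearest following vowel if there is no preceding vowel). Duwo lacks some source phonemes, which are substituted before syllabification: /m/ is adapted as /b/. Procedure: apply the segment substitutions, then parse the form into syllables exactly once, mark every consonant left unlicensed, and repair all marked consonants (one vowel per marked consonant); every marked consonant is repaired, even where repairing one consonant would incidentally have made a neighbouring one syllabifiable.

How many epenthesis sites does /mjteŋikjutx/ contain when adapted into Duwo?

After substitution the input is /bjteŋikjutx/.
The unsyllabifiable consonants are /b/, /j/, /k/, /t/, /x/; each receives one epenthetic vowel.

5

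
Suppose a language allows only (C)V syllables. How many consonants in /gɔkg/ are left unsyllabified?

2

The consonants /k/, /g/ cannot be parsed into a legal (C)V syllable (no codas are permitted; onsets are limited to one consonant).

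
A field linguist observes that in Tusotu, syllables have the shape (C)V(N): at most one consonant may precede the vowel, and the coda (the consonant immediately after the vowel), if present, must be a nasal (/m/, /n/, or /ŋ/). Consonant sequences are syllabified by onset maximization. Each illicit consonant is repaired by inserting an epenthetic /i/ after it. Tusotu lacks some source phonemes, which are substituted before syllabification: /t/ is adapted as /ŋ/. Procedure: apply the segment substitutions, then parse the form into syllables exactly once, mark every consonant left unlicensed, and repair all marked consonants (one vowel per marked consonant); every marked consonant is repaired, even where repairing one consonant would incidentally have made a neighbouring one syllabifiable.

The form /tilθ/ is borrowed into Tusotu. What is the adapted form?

Substitution: /t/ → /ŋ/, giving /ŋilθ/.
Under (C)V(N), the unsyllabifiable consonants are /l/, /θ/ (only a nasal (/m/, /n/, or /ŋ/) is licensed in coda position; onsets are limited to one consonant).
Each unlicensed consonant becomes the onset of a new syllable: /l/ → /li/, /θ/ → /θi/.

ŋiliθi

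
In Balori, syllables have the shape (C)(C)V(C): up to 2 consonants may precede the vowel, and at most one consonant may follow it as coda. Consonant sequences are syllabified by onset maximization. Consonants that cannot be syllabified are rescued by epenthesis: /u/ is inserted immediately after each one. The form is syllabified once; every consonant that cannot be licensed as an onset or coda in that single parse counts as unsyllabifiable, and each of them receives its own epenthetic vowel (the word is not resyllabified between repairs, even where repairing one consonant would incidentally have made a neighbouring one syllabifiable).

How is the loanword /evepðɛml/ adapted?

evepðɛmlu

Under (C)(C)V(C), the unsyllabifiable consonants are /l/ (at most one coda consonant is licensed; onsets may contain at most 2 consonants).
Epenthesis after each stranded consonant: /l/ → /lu/.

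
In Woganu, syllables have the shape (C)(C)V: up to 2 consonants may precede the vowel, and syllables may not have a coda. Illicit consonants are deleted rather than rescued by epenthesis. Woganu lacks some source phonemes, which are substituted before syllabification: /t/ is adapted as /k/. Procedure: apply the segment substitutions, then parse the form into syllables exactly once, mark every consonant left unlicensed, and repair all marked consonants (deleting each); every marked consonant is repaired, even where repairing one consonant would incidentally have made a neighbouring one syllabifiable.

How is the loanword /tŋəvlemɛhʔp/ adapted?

kŋəvlemɛ

Substitution: /t/ → /k/, giving /kŋəvlemɛhʔp/.
Under (C)(C)V, the unsyllabifiable consonants are /h/, /ʔ/, /p/ (no codas are permitted; onsets may contain at most 2 consonants).
Deletion applies to /h/, /ʔ/, /p/.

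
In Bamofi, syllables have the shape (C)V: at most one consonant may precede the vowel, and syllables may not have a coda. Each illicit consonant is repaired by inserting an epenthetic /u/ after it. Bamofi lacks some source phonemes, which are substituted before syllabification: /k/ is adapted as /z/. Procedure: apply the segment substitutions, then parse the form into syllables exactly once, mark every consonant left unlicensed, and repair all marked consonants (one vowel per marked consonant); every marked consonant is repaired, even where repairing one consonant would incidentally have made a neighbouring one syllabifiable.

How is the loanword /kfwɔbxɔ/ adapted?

zufuwɔbuxɔ

Substitution: /k/ → /z/, giving /zfwɔbxɔ/.
The consonants /z/, /f/, /b/ cannot be parsed into a legal (C)V syllable (no codas are permitted; onsets are limited to one consonant).
Inserting the epenthetic vowel yields /z/ → /zu/, /f/ → /fu/, /b/ → /bu/.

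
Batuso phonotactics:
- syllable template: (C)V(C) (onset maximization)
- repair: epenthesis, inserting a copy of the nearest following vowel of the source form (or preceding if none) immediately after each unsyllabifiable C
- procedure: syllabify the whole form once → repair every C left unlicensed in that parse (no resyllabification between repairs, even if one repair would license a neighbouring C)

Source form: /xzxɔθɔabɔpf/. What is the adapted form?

xɔzɔxɔθɔabɔpfɔ

Under (C)V(C), the unsyllabifiable consonants are /x/, /z/, /f/ (at most one coda consonant is licensed; onsets are limited to one consonant).
Epenthesis after each stranded consonant: /x/ → /xɔ/, /z/ → /zɔ/, /f/ → /fɔ/.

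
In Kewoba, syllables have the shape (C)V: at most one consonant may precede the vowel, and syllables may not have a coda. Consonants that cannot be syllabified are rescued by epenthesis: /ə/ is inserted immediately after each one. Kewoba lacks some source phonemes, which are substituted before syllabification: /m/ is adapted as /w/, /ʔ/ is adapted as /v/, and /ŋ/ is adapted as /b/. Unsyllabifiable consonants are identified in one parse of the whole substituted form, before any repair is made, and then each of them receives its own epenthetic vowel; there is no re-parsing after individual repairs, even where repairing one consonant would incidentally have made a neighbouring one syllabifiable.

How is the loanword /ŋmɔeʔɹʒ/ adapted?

Substitution: /ŋ/ → /b/, /m/ → /w/, /ʔ/ → /v/, giving /bwɔevɹʒ/.
Syllabifying with onset maximization leaves /b/, /v/, /ɹ/, /ʒ/ stranded (no codas are permitted; onsets are limited to one consonant).
Epenthesis after each stranded consonant: /b/ → /bə/, /v/ → /və/, /ɹ/ → /ɹə/, /ʒ/ → /ʒə/.

bəwɔevəɹəʒə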